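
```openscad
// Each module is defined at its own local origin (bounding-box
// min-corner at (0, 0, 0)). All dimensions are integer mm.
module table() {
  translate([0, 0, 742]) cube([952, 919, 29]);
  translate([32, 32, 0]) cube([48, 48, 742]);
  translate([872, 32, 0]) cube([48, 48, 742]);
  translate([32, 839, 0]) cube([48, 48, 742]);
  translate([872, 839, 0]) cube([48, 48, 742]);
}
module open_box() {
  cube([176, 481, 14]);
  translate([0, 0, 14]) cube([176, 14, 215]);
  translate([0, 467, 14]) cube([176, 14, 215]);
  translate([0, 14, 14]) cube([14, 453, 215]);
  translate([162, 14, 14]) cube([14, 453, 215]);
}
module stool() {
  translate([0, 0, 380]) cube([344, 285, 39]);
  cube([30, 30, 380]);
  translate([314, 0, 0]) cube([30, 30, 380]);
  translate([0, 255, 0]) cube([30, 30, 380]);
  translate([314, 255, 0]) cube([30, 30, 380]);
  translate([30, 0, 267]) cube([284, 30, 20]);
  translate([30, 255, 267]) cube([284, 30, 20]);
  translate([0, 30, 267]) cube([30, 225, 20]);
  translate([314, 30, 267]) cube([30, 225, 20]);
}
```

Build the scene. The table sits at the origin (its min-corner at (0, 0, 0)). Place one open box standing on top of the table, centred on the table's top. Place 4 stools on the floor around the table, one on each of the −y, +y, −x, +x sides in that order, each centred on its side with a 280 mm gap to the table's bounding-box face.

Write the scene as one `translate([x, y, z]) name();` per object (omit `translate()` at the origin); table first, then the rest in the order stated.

table();
translate([388, 219, 771]) open_box();
translate([304, -565, 0]) stool();
translate([304, 1199, 0]) stool();
translate([-624, 317, 0]) stool();
translate([1232, 317, 0]) stool();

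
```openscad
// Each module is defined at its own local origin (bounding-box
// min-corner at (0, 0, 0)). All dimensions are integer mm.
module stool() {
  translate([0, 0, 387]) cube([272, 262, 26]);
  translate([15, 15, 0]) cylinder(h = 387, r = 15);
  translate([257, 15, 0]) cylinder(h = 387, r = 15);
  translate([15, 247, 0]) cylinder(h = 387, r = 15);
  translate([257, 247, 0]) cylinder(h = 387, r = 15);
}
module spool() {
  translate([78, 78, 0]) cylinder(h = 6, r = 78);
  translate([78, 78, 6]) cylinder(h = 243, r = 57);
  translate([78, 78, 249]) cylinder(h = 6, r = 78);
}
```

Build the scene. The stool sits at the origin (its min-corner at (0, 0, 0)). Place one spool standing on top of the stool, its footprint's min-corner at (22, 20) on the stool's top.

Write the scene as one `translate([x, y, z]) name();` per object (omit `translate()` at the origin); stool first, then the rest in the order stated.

stool();
translate([22, 20, 413]) spool();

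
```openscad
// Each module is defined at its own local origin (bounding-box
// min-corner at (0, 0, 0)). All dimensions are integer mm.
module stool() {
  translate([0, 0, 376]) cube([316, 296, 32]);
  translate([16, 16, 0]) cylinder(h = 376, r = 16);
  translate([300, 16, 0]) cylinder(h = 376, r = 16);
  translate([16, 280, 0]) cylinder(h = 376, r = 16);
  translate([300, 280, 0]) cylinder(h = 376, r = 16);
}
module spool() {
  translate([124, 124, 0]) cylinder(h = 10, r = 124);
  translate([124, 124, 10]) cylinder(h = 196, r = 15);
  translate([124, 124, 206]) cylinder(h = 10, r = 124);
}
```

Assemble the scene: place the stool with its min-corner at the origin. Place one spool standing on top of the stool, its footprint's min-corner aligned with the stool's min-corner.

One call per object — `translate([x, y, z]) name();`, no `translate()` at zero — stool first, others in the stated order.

stool();
translate([0, 0, 408]) spool();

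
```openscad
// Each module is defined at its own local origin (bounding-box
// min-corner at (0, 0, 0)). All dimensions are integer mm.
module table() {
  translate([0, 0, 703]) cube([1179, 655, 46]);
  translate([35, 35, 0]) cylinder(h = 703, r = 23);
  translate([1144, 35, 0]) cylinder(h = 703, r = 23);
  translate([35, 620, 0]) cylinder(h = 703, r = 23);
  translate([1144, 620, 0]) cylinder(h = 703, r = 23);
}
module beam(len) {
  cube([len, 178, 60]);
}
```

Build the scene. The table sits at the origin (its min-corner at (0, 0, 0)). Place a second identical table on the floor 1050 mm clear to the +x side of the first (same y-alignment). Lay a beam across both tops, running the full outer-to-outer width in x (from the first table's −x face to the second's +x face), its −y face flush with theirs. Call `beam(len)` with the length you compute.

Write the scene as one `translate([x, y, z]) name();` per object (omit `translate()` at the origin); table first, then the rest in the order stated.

table();
translate([2229, 0, 0]) table();
translate([0, 0, 749]) beam(3408);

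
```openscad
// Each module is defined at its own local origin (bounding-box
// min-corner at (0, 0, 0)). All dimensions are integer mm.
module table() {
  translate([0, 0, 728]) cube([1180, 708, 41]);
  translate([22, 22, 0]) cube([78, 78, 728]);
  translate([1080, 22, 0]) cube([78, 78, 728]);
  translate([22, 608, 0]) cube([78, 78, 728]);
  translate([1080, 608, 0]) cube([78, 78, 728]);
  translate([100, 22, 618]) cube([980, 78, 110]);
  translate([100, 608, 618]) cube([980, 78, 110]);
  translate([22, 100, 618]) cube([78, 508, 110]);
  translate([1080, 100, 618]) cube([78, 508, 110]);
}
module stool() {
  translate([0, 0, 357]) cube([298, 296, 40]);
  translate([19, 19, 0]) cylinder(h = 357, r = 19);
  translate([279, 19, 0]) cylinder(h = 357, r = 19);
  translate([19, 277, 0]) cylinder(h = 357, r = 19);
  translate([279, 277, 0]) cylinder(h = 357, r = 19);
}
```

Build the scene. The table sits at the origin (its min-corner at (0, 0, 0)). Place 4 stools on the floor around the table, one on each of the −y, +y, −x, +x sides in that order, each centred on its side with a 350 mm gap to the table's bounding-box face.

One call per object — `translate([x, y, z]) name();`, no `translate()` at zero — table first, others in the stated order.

table();
translate([441, -646, 0]) stool();
translate([441, 1058, 0]) stool();
translate([-648, 206, 0]) stool();
translate([1530, 206, 0]) stool();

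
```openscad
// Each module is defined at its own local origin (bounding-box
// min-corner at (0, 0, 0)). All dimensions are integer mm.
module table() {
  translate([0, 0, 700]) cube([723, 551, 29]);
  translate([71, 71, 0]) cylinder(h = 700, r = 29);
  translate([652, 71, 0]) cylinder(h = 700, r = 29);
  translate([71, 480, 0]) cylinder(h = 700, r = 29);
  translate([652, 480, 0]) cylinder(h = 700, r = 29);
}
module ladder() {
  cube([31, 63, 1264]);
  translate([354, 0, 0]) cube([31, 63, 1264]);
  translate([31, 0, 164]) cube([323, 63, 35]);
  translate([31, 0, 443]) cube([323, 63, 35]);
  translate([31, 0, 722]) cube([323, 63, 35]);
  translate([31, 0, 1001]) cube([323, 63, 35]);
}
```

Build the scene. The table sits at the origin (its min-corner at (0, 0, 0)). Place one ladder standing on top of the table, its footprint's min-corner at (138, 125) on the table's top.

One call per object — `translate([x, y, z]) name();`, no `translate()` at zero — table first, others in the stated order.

table();
translate([138, 125, 729]) ladder();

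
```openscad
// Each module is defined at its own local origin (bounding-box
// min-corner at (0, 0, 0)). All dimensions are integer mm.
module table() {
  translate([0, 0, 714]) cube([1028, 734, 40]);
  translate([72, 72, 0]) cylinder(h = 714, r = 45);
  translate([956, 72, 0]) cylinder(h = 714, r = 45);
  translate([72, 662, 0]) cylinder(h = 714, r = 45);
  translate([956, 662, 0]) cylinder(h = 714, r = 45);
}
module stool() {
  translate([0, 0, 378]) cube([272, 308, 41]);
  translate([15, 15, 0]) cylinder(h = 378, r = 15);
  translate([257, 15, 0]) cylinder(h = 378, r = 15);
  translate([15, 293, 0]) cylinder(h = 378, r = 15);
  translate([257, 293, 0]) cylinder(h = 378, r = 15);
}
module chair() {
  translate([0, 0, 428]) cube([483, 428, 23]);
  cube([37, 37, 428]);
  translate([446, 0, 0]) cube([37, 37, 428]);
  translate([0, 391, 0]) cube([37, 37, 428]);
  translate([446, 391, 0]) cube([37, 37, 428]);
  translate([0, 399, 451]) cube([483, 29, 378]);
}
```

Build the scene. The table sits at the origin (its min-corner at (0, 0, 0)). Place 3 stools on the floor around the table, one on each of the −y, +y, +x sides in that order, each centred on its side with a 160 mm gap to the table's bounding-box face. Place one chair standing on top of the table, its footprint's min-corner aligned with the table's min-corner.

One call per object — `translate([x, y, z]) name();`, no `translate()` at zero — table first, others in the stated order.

table();
translate([378, -468, 0]) stool();
translate([378, 894, 0]) stool();
translate([1188, 213, 0]) stool();
translate([0, 0, 754]) chair();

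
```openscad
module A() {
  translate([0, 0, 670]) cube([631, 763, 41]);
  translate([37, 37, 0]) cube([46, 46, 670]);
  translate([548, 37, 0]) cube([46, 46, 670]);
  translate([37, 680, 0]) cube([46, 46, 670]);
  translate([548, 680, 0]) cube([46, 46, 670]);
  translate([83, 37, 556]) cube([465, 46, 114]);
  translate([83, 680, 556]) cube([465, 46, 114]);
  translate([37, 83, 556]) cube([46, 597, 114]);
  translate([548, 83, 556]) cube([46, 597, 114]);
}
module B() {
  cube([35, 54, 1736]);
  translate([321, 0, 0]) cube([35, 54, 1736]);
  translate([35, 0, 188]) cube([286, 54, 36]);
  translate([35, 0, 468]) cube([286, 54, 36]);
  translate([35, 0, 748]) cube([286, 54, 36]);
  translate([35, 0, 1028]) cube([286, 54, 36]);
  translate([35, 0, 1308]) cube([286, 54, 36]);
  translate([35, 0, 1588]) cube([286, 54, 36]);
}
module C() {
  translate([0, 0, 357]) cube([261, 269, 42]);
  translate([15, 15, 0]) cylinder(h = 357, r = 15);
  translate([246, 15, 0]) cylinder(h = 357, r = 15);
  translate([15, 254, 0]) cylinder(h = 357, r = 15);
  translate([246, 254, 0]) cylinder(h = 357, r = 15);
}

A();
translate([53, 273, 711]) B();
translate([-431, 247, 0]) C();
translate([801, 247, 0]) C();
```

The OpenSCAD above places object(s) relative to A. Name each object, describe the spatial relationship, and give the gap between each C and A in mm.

Each stool's nearest face is 170 mm from the table's bounding box.

A is a table. B is a ladder. C is a stool. The ladder is on top of the table. Two stools sit around the table at the −x, +x sides. The gap between each stool and the table is 170 mm.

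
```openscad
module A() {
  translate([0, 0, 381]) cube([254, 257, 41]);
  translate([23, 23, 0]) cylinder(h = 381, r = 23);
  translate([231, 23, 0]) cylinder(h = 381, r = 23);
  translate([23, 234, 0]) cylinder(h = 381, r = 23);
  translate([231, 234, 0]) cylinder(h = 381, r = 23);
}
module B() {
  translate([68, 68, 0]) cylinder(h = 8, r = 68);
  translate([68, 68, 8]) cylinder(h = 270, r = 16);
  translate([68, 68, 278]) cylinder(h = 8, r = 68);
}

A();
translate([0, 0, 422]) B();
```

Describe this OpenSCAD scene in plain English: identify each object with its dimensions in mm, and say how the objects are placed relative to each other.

A is a four-legged stool. The seat is a 254×257×41 mm slab whose top surface is at z = 422 mm; four round legs, each 46 mm in diameter, run from the floor (z = 0) to the underside of the seat, each leg's axis is inset half a diameter from the nearest pair of seat edges (so the leg's bounding box is flush with the corner).

B is a spool: two coaxial disc flanges of radius 68 mm and thickness 8 mm, joined by a core cylinder of radius 16 mm and height 270 mm. The lower flange rests on z = 0 and the three cylinders share a vertical axis.

The spool is on top of the stool.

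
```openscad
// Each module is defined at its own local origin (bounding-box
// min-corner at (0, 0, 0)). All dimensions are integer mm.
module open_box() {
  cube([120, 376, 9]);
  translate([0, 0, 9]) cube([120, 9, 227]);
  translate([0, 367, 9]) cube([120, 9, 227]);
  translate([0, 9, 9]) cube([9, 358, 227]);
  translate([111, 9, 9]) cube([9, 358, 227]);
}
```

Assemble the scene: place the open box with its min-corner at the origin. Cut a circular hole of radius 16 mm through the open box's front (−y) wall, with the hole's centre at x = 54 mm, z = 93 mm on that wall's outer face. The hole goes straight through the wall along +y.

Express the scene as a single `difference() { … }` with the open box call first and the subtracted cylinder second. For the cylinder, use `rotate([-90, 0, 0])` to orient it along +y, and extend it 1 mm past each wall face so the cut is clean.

difference() {
  open_box();
  translate([54, -1, 93]) rotate([-90, 0, 0]) cylinder(h = 11, r = 16);
}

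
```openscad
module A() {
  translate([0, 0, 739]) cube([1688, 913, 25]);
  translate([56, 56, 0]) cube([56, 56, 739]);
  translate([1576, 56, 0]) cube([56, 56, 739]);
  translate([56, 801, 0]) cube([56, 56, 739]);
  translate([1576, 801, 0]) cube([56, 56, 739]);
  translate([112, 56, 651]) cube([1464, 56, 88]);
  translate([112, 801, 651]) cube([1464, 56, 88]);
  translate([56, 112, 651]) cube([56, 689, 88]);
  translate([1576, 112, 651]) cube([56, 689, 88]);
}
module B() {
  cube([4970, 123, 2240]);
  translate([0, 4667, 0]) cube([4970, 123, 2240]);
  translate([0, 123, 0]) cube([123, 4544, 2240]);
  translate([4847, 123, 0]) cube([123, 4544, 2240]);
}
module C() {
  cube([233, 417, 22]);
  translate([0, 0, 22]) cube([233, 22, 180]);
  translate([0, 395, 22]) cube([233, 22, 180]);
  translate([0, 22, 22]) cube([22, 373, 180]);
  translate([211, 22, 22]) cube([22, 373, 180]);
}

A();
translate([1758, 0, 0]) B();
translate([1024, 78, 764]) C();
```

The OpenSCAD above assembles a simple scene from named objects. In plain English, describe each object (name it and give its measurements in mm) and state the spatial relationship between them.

A is a rectangular dining table. The top is 1688×913×25 mm with its upper surface at z = 764 mm. It stands on four 56×56 mm square legs, each inset 56 mm from the nearest pair of top edges, running from the floor to the underside of the top. Four apron rails, 56 mm thick and 88 mm tall, run between adjacent legs with their top edges flush with the underside of the top and their outer faces flush with the legs' outer faces.

B is the wall frame of a small rectangular building: four walls, each 2240 mm tall and 123 mm thick, enclosing a footprint 4970 mm (x) by 4790 mm (y) outside-to-outside, with no floor or roof. The front and back walls (the −y and +y sides) span the full width; the two side walls fit between them.

C is an open-topped rectangular box: outside dimensions 233×417×202 mm, with a uniform wall and base thickness of 22 mm. The base is a full 233×417 slab on the floor; four walls sit on top of the base. The front and back walls (the −y and +y sides) span the full width; the two side walls fit between them.

The house frame is on the floor beside the table on its +x side. The open box is on top of the table.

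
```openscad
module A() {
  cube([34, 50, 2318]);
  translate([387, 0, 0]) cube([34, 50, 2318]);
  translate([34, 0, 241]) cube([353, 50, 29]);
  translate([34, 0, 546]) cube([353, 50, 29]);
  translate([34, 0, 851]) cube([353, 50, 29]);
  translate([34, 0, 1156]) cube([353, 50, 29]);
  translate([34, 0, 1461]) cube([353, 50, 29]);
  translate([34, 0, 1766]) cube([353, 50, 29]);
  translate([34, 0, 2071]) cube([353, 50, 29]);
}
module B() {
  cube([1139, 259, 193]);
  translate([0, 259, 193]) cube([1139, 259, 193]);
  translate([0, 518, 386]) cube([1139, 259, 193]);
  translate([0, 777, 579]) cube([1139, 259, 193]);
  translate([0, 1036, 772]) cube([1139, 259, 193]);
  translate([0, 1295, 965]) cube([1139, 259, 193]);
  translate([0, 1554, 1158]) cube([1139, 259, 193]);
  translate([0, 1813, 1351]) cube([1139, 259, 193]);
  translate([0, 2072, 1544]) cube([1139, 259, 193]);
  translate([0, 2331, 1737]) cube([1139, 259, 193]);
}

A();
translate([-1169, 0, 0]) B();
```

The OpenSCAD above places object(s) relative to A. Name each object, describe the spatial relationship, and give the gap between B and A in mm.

The staircase's nearest face is 30 mm from the ladder's −x face.

A is a ladder. B is a staircase. The staircase is on the floor beside the ladder on its −x side. The gap between the staircase and the ladder is 30 mm.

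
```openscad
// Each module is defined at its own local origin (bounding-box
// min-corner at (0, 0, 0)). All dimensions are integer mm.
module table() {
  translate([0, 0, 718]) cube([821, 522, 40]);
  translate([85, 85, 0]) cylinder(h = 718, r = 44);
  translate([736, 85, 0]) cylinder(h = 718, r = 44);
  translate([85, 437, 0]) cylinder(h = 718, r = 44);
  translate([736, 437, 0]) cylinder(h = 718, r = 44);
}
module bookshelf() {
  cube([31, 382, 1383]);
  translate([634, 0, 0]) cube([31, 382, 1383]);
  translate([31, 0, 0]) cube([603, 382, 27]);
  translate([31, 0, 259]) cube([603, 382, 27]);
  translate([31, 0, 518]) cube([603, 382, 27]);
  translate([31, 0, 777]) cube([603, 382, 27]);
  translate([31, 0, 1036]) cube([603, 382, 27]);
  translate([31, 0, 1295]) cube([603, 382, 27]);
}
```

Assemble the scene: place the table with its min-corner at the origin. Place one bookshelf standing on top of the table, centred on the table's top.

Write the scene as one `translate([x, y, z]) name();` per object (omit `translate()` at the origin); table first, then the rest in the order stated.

table();
translate([78, 70, 758]) bookshelf();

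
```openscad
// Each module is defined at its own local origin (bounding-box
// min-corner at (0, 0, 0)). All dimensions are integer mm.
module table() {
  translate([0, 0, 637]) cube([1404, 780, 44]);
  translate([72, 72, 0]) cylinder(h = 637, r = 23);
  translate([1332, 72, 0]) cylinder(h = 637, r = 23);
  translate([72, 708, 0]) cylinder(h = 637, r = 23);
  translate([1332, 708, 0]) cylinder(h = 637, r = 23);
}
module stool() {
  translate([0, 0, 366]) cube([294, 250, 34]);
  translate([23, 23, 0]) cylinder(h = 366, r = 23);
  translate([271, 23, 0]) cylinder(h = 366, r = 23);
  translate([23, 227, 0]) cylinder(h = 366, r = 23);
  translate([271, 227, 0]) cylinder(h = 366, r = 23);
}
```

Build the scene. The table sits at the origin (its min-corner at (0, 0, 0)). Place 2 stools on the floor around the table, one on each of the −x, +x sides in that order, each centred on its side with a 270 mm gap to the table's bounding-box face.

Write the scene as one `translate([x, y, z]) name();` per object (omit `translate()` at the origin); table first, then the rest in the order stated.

table();
translate([-564, 265, 0]) stool();
translate([1674, 265, 0]) stool();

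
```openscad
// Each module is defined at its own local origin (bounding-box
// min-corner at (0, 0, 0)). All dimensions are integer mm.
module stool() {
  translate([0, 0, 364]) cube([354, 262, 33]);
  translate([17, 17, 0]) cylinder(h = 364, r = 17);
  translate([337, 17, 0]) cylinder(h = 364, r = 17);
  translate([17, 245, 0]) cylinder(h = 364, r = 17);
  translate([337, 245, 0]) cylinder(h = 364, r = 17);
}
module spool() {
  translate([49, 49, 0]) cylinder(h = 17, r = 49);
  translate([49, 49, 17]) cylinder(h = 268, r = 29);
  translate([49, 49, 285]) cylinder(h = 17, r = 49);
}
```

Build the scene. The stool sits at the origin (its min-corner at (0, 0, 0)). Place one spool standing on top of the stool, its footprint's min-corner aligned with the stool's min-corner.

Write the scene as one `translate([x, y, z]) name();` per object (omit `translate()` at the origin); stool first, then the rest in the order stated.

stool();
translate([0, 0, 397]) spool();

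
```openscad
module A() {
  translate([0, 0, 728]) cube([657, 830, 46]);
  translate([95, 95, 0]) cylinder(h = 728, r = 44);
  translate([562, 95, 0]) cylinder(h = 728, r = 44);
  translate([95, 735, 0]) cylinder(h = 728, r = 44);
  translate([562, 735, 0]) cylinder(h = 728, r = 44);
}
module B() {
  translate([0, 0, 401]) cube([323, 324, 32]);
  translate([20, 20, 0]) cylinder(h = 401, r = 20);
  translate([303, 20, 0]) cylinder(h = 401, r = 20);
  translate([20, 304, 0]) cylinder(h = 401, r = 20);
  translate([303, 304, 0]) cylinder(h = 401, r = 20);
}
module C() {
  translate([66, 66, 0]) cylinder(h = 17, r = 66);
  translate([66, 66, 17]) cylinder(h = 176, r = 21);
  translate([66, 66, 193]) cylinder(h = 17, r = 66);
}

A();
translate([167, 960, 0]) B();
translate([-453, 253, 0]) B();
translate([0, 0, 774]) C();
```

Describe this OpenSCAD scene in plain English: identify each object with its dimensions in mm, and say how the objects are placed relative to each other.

A is a table: top 657 mm (x) × 830 mm (y), 46 mm thick, upper face at z = 774 mm, on four round legs of 88 mm diameter, each leg's bounding box inset 51 mm from the nearest pair of top edges, running from z = 0 to the bottom of the top.

B is a four-legged stool. The seat is a 323×324×32 mm slab whose top surface is at z = 433 mm; four round legs, each 40 mm in diameter, run from the floor (z = 0) to the underside of the seat, each leg's axis is inset half a diameter from the nearest pair of seat edges (so the leg's bounding box is flush with the corner).

C is a spool: two coaxial disc flanges of radius 66 mm and thickness 17 mm, joined by a core cylinder of radius 21 mm and height 176 mm. The lower flange rests on z = 0 and the three cylinders share a vertical axis.

Two stools sit around the table at the +y, −x sides. The spool is on top of the table.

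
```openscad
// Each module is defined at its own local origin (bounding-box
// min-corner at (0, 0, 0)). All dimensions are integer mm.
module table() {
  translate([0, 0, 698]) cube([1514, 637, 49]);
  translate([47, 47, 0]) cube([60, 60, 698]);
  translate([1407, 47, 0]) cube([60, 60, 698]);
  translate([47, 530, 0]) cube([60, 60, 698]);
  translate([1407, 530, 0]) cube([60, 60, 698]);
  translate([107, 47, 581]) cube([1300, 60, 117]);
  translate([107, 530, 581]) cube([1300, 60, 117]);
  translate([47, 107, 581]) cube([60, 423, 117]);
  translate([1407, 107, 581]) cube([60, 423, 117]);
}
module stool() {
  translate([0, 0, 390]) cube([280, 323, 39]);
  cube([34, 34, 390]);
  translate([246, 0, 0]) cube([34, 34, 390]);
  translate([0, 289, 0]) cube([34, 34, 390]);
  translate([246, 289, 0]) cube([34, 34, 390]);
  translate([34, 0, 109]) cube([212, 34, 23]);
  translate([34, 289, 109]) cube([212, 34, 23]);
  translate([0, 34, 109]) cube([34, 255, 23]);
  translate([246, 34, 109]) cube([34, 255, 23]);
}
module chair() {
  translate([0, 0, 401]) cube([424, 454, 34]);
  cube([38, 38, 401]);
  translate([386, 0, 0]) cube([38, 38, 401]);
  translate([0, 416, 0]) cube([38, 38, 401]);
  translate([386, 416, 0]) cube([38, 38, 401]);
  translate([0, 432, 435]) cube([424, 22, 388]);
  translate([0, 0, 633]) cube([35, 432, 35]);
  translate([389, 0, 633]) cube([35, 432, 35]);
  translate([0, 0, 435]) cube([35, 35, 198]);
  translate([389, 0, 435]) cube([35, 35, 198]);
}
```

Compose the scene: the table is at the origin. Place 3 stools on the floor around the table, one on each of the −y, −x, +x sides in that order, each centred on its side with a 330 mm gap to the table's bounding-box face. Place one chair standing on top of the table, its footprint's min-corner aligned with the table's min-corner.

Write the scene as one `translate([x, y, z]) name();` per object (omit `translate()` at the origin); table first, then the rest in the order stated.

table();
translate([617, -653, 0]) stool();
translate([-610, 157, 0]) stool();
translate([1844, 157, 0]) stool();
translate([0, 0, 747]) chair();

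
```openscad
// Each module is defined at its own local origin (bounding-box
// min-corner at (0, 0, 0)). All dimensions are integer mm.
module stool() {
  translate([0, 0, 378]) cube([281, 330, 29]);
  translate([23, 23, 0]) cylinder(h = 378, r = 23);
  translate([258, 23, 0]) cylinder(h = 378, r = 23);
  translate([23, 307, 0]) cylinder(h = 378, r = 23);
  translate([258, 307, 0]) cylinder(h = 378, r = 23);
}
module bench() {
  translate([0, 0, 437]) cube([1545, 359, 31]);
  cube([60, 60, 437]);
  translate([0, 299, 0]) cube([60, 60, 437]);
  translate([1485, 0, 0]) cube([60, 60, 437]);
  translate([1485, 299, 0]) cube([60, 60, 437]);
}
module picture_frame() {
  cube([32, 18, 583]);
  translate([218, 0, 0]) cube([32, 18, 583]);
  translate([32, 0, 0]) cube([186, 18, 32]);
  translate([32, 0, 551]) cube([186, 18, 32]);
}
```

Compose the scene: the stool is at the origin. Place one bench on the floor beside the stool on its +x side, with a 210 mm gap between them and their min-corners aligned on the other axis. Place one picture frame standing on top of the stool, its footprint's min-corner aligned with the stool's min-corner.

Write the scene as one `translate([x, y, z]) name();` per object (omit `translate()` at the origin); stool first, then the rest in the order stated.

stool();
translate([491, 0, 0]) bench();
translate([0, 0, 407]) picture_frame();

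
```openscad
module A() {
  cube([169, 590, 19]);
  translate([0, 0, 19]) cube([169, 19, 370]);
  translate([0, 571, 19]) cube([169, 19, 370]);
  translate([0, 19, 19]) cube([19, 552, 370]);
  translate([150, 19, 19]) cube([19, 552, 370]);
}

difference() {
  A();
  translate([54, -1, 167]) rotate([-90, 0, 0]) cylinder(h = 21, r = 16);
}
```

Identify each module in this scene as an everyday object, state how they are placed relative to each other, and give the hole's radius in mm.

The subtracted cylinder has r = 16 mm.

A is an open box. The open box has a circular hole through its front wall. The hole's radius is 16 mm.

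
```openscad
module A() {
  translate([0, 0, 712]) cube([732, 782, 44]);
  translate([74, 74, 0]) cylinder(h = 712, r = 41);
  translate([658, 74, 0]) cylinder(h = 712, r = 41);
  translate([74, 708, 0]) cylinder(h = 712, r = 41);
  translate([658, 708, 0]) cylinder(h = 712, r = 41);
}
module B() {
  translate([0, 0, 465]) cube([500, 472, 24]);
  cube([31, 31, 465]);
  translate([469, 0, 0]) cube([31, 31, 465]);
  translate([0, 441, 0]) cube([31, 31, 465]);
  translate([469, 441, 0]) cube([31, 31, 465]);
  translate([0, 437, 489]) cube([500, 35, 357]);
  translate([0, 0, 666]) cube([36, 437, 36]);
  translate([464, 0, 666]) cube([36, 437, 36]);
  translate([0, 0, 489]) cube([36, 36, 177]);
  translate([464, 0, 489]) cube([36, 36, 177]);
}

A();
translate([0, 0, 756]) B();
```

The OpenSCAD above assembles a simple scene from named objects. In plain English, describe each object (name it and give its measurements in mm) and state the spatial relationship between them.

A is a rectangular dining table. The top is 732×782×44 mm with its upper surface at z = 756 mm. It stands on four round legs of 82 mm diameter, each leg's bounding box inset 33 mm from the nearest pair of top edges, running from the floor to the underside of the top.

B is a chair. The seat is a 500×472×24 mm slab with its top at z = 489 mm, on four 31×31 mm corner legs (flush with the seat edges, standing on z = 0). A flat backrest 35 mm thick, 357 mm tall, spans the full seat width and rises from the seat top along its +y edge, rear face flush with the rear of the seat. Two armrests of 36×36 mm section run along each side from the seat's front edge to the front of the backrest, top faces 213 mm above the seat top and outer faces flush with the seat's x-edges; a 36×36 mm post under the front of each armrest stands on the seat at the front corner.

The chair is on top of the table.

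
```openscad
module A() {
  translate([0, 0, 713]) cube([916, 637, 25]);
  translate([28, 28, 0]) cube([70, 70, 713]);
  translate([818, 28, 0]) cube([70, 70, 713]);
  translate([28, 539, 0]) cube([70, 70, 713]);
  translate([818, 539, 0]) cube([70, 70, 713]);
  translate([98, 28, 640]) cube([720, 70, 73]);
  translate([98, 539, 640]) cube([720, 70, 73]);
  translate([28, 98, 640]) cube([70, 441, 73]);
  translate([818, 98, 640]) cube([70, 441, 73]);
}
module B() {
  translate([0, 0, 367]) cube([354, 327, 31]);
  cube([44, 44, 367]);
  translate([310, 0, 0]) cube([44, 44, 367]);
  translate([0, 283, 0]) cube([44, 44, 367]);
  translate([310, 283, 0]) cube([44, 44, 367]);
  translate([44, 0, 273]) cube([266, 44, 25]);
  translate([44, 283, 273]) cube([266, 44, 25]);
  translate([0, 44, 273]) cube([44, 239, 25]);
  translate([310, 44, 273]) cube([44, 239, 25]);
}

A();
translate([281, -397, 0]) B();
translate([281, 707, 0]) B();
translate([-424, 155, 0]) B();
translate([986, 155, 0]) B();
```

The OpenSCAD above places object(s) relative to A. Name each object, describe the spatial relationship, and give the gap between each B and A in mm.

A is a table. B is a stool. Four stools sit around the table at the −y, +y, −x, +x sides. The gap between each stool and the table is 70 mm.

Each stool's nearest face is 70 mm from the table's bounding box.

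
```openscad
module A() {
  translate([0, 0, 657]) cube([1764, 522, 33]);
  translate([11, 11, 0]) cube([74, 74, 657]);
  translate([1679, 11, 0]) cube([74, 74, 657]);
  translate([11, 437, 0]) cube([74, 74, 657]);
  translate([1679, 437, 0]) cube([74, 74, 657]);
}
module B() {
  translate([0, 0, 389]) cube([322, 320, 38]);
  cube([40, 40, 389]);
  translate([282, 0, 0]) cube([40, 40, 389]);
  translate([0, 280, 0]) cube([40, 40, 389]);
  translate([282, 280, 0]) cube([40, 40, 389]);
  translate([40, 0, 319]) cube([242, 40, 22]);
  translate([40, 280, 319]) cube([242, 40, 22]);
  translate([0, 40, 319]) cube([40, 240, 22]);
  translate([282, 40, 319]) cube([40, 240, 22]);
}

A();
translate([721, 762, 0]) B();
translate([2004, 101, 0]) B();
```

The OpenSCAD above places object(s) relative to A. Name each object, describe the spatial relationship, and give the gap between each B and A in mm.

Each stool's nearest face is 240 mm from the table's bounding box.

A is a table. B is a stool. Two stools sit around the table at the +y, +x sides. The gap between each stool and the table is 240 mm.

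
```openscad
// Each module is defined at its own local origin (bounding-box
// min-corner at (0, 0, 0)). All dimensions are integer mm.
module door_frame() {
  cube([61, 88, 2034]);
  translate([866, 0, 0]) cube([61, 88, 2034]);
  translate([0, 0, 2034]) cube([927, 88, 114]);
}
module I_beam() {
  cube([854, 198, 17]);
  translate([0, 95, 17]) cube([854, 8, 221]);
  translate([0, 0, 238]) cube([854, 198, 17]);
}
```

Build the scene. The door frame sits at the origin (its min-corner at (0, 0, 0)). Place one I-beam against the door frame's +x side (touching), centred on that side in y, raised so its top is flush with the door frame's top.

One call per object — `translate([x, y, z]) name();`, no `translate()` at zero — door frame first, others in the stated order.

door_frame();
translate([927, -55, 1893]) I_beam();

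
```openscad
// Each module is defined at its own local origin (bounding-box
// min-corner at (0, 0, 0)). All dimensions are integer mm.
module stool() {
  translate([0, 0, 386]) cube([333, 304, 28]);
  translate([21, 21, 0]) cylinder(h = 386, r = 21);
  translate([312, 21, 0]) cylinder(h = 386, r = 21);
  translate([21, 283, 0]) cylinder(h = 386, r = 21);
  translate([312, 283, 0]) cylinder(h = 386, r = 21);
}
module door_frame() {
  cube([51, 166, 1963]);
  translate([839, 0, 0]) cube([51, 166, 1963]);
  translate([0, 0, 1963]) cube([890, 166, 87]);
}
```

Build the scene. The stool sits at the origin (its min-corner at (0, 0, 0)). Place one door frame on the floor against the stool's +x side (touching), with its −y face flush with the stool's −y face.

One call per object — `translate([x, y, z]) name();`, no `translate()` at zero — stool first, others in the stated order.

stool();
translate([333, 0, 0]) door_frame();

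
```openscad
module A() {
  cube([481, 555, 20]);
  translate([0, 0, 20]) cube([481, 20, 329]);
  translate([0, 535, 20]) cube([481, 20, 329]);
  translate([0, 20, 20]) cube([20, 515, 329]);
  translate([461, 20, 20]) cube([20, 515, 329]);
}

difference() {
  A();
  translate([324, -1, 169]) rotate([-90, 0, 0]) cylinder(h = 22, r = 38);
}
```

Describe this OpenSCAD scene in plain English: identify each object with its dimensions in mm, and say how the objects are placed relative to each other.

A is an open storage box with external size 481×555×349 mm and wall thickness 20 mm (the base is also 20 mm thick). The base covers the whole footprint; the four walls stand on the base, with the y-facing walls full-width and the x-facing walls fitting between their inner faces.

The open box has a circular hole of radius 38 mm through its front wall, centred at (x = 324, z = 169).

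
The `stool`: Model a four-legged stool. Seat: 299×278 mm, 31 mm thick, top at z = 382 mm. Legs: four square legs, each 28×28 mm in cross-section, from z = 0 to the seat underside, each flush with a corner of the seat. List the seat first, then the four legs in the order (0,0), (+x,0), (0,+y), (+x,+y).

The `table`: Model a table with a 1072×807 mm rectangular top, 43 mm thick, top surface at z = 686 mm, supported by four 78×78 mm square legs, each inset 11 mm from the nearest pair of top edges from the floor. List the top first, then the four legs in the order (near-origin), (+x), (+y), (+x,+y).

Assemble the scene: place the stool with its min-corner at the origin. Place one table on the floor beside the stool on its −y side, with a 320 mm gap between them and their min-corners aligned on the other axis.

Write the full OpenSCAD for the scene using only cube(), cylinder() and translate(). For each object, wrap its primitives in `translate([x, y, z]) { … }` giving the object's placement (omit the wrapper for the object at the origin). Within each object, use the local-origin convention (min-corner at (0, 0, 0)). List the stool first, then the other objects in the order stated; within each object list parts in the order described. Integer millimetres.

translate([0, 0, 351]) cube([299, 278, 31]);
cube([28, 28, 351]);
translate([271, 0, 0]) cube([28, 28, 351]);
translate([0, 250, 0]) cube([28, 28, 351]);
translate([271, 250, 0]) cube([28, 28, 351]);
translate([0, -1127, 0]) {
  translate([0, 0, 643]) cube([1072, 807, 43]);
  translate([11, 11, 0]) cube([78, 78, 643]);
  translate([983, 11, 0]) cube([78, 78, 643]);
  translate([11, 718, 0]) cube([78, 78, 643]);
  translate([983, 718, 0]) cube([78, 78, 643]);
}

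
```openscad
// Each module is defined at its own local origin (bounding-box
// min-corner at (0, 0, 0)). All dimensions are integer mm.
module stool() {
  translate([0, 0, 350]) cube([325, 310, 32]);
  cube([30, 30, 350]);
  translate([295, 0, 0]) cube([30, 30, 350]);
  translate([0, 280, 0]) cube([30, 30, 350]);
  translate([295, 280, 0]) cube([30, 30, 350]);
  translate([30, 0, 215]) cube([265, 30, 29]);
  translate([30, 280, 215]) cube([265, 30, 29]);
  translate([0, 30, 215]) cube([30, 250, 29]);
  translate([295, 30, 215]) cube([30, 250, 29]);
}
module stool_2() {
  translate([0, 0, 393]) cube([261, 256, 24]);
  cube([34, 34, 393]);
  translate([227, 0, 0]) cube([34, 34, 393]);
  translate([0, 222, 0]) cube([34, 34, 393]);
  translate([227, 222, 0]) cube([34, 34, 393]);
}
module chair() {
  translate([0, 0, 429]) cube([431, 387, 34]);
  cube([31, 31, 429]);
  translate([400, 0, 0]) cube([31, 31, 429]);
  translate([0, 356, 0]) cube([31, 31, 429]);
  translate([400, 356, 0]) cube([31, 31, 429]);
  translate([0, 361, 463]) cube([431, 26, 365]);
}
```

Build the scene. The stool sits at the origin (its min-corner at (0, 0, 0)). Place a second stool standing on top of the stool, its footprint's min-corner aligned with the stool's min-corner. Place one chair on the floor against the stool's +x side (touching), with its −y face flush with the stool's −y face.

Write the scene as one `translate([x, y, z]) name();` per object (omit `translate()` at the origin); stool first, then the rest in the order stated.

stool();
translate([0, 0, 382]) stool_2();
translate([325, 0, 0]) chair();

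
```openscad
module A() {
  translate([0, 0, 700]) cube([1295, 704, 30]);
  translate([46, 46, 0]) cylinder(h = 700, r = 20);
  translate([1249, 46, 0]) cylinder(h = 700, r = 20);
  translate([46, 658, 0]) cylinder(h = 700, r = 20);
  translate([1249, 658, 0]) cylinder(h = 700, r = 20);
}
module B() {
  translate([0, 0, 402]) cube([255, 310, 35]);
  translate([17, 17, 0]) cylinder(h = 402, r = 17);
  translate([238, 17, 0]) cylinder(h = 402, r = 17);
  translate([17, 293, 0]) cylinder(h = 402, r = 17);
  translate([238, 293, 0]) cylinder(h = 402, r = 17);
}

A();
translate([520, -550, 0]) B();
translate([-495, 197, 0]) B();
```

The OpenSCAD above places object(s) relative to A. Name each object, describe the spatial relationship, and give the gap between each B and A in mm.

Each stool's nearest face is 240 mm from the table's bounding box.

A is a table. B is a stool. Two stools sit around the table at the −y, −x sides. The gap between each stool and the table is 240 mm.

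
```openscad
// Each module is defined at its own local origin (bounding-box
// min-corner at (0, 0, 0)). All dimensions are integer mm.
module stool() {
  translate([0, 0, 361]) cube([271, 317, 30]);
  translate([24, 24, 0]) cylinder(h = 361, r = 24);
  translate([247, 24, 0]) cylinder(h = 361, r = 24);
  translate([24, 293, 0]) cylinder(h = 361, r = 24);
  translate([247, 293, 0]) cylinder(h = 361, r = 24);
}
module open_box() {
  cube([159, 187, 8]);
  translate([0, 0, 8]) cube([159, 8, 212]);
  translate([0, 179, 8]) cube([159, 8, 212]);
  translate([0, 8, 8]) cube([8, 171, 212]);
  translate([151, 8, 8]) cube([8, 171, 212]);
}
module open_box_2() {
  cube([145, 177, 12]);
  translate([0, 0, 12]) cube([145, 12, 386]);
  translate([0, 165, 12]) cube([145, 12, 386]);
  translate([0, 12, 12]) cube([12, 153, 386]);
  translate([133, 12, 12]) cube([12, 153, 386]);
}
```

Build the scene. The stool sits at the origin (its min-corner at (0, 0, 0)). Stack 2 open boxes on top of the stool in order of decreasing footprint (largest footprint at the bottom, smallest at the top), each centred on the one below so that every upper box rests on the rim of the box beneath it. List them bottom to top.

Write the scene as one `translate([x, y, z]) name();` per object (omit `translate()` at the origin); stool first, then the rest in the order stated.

stool();
translate([56, 65, 391]) open_box();
translate([63, 70, 611]) open_box_2();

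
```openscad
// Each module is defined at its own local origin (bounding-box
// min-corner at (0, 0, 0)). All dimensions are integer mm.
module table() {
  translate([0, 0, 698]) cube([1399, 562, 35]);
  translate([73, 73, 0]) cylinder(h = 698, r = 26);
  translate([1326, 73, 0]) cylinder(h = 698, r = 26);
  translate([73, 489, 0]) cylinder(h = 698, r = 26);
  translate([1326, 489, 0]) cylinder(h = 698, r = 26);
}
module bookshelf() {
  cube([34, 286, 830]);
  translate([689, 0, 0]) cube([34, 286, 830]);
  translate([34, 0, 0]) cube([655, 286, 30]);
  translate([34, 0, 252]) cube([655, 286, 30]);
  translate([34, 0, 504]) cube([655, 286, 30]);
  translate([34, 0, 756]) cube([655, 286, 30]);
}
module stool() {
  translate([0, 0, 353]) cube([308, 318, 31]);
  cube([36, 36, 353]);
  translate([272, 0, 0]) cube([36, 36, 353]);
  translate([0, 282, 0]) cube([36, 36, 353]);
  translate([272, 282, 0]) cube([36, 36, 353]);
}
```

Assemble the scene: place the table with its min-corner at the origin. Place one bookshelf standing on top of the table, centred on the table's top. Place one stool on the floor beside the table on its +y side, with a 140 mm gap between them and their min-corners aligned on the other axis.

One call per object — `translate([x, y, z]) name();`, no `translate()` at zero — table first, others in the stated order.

table();
translate([338, 138, 733]) bookshelf();
translate([0, 702, 0]) stool();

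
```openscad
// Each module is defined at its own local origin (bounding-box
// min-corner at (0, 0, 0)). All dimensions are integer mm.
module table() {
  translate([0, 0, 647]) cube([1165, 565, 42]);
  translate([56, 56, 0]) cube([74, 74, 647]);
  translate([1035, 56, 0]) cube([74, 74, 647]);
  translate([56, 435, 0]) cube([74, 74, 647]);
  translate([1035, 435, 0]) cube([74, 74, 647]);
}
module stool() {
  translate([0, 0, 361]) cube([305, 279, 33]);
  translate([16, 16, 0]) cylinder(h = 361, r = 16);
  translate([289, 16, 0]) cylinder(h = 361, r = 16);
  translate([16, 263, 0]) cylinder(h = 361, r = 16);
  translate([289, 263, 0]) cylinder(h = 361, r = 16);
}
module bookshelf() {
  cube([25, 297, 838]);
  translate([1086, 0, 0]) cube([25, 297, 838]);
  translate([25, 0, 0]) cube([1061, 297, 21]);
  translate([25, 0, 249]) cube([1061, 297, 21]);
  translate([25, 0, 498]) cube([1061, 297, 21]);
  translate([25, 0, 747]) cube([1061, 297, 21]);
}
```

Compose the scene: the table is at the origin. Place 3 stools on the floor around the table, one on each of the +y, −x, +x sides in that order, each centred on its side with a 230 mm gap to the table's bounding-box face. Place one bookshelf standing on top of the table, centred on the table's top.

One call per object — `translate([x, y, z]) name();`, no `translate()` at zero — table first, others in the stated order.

table();
translate([430, 795, 0]) stool();
translate([-535, 143, 0]) stool();
translate([1395, 143, 0]) stool();
translate([27, 134, 689]) bookshelf();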